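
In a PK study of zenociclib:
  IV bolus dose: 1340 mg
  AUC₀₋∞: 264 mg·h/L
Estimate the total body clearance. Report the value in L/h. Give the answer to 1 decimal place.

5.1 L/h

CL = Dose / AUC = 1340 / 264 = 5.076 L/h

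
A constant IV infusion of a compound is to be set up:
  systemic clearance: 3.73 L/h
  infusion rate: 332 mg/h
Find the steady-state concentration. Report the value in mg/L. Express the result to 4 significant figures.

89.01 mg/L

At steady state Css = R₀ / CL = 332 / 3.730 = 89.01 mg/L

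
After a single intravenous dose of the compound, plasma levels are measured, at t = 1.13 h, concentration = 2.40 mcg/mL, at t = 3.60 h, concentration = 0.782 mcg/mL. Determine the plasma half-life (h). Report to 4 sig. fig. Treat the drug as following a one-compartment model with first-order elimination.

k = ln(C₁/C₂) / (t₂ − t₁) = ln(2.40/0.782) / (3.60 − 1.13)
  = 1.121 / 2.470 = 0.4538 h⁻¹
t½ = ln2 / k = 0.693147 / 0.4538 = 1.527 h

1.527 h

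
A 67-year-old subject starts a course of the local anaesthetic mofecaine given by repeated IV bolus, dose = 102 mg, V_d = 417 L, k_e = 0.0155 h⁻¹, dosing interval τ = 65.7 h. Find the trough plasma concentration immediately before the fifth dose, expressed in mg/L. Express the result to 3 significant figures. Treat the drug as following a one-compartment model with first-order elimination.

0.136 mg/L

C₀ per dose = Dose / Vd = 102 / 417 = 0.2446 mg/L
Fraction remaining after one interval: r = e^(−kτ) = e^(−0.01550 × 65.7) = 0.3612
Before dose 5, 4 doses have been given (aged 1τ, 2τ, 3τ, 4τ).
C_trough = C₀ × (r + r² + … + r^4) = C₀ × r(1−r^4)/(1−r)
        = 0.2446 × 0.3612 × (1 − 0.01702) / (1 − 0.3612) = 0.1360 mg/L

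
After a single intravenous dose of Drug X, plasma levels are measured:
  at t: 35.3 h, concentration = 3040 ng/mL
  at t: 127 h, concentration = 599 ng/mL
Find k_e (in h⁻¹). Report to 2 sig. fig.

k = ln(C₁/C₂) / (t₂ − t₁) = ln(3040/599) / (127 − 35.3)
  = 1.624 / 91.70 = 0.01771 h⁻¹

0.018 h⁻¹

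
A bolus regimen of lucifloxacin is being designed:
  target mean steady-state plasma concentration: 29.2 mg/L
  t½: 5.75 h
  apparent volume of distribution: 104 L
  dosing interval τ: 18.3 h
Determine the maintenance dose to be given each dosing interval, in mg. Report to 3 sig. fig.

6700 mg

k = ln2 / t½ = 0.693147 / 5.75 = 0.1205 h⁻¹
CL = k × Vd = 0.1205 × 104 = 12.53 L/h
At steady state, Dose/τ = Css × CL.
Dose = Css × CL × τ = 29.2 × 12.53 × 18.3 = 6696 mg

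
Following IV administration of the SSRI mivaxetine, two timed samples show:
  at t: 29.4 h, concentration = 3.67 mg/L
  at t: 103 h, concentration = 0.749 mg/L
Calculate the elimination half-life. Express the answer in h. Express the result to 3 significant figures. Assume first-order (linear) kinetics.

32.1 h

k = ln(C₁/C₂) / (t₂ − t₁) = ln(3.67/0.749) / (103 − 29.4)
  = 1.589 / 73.60 = 0.02159 h⁻¹
t½ = ln2 / k = 0.693147 / 0.02159 = 32.11 h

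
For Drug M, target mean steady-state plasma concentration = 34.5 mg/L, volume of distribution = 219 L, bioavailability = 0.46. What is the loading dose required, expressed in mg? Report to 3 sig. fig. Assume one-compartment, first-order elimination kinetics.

LD = Css × Vd / F = 34.5 × 219 / 0.46 = 16430 mg

16400 mg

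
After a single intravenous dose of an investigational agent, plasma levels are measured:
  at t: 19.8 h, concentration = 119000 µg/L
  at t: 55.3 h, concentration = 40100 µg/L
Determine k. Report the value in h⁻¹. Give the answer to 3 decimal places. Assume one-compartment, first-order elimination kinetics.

0.031 h⁻¹

k = ln(C₁/C₂) / (t₂ − t₁) = ln(119000/40100) / (55.3 − 19.8)
  = 1.088 / 35.50 = 0.03065 h⁻¹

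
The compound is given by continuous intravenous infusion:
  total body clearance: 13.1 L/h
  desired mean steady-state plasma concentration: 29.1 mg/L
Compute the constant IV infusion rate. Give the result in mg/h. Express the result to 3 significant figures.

381 mg/h

At steady state, infusion rate R₀ = Css × CL = 29.1 × 13.10 = 381.2 mg/h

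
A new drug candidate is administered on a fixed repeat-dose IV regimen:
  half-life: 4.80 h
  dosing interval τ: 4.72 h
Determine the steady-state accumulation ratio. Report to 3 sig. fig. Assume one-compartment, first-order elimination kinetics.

2.02

k = ln2 / t½ = 0.693147 / 4.80 = 0.1444 h⁻¹
e^(−kτ) = e^(−0.1444 × 4.72) = 0.5058
Accumulation ratio R = 1 / (1 − e^(−kτ)) = 1 / (1 − 0.5058) = 2.023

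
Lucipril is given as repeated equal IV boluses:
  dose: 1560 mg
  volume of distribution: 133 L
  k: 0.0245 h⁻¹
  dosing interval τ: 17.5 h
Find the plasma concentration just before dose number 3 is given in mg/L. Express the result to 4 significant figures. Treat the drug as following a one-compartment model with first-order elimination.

12.62 mg/L

C₀ per dose = Dose / Vd = 1560 / 133 = 11.73 mg/L
Fraction remaining after one interval: r = e^(−kτ) = e^(−0.02450 × 17.5) = 0.6513
Before dose 3, 2 doses have been given (aged 1τ, 2τ).
C_trough = C₀ × (r + r²) = 11.73 × (0.6513 + 0.4242) = 12.62 mg/L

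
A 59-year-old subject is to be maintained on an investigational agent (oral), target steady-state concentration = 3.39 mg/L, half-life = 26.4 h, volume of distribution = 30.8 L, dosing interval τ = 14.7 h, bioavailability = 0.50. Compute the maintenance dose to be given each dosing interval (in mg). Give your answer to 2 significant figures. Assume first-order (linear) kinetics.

81 mg

k = ln2 / t½ = 0.693147 / 26.4 = 0.02626 h⁻¹
CL = k × Vd = 0.02626 × 30.8 = 0.8088 L/h
At steady state, F × (Dose/τ) = Css × CL.
Dose = Css × CL × τ / F = 3.39 × 0.8088 × 14.7 / 0.50 = 80.61 mg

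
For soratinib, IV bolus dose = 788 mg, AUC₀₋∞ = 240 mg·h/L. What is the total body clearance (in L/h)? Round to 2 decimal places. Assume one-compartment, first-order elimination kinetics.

3.28 L/h

CL = Dose / AUC = 788 / 240 = 3.283 L/h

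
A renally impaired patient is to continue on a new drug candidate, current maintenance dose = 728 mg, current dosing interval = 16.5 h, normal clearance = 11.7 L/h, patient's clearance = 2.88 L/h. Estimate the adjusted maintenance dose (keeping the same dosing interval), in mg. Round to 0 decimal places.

To keep the same average steady-state level, dosing rate must scale with clearance.
CL ratio = 2.88 / 11.7 = 0.2462
New dose (same interval) = 728 × 0.2462 = 179.2 mg

179 mg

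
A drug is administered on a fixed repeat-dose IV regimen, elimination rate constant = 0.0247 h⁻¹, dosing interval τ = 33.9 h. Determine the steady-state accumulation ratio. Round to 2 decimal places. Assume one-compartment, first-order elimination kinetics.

1.76

e^(−kτ) = e^(−0.02470 × 33.9) = 0.4329
Accumulation ratio R = 1 / (1 − e^(−kτ)) = 1 / (1 − 0.4329) = 1.763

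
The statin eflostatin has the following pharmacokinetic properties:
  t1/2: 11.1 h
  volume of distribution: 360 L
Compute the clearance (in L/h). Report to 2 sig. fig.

22 L/h

k = ln2 / t½ = 0.693147 / 11.1 = 0.06245 h⁻¹
CL = k × Vd = 0.06245 × 360 = 22.48 L/h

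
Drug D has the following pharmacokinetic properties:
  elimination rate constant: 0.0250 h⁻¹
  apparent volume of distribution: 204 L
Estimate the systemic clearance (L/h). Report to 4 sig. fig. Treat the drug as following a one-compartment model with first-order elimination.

CL = k × Vd = 0.0250 × 204 = 5.100 L/h

5.100 L/h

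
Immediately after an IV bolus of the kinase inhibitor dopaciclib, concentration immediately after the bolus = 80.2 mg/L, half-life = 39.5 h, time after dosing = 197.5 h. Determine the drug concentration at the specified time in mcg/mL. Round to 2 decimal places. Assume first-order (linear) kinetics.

2.51 mcg/mL

k = ln2 / t½ = 0.693147 / 39.5 = 0.01755 h⁻¹
t / t½ = 197.5 / 39.5 = 5 half-lives
C = C₀ × (1/2)^5 = 80.20 × 0.03125 = 2.506 mg/L
(2.506 mg/L = 2.506 mcg/mL)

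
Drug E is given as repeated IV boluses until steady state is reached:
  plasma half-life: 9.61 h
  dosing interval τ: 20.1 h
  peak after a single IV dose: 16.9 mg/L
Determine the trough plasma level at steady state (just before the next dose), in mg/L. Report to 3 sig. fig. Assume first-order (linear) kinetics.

5.18 mg/L

k = ln2 / t½ = 0.693147 / 9.61 = 0.07213 h⁻¹
e^(−kτ) = e^(−0.07213 × 20.1) = 0.2346
Accumulation ratio R = 1 / (1 − e^(−kτ)) = 1 / (1 − 0.2346) = 1.307
Steady-state trough = C₀ × R × e^(−kτ) = 16.9 × 1.307 × 0.2346 = 5.182 mg/L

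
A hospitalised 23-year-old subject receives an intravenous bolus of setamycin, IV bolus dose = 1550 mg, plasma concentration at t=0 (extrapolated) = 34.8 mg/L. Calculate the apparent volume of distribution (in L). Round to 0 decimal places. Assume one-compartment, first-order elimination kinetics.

Vd = Dose / C₀ = 1550 / 34.8 = 44.54 L

45 L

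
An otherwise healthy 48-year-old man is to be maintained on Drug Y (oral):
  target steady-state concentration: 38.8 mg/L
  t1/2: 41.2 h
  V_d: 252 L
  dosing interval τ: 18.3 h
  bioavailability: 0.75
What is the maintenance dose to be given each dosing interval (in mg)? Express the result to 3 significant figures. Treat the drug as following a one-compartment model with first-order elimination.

4010 mg

k = ln2 / t½ = 0.693147 / 41.2 = 0.01682 h⁻¹
CL = k × Vd = 0.01682 × 252 = 4.239 L/h
At steady state, F × (Dose/τ) = Css × CL.
Dose = Css × CL × τ / F = 38.8 × 4.239 × 18.3 / 0.75 = 4013 mg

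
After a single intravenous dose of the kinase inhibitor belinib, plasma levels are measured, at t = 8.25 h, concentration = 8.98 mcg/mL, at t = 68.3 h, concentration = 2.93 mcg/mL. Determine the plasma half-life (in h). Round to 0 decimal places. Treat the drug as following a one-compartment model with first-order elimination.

k = ln(C₁/C₂) / (t₂ − t₁) = ln(8.98/2.93) / (68.3 − 8.25)
  = 1.120 / 60.05 = 0.01865 h⁻¹
t½ = ln2 / k = 0.693147 / 0.01865 = 37.17 h

37 h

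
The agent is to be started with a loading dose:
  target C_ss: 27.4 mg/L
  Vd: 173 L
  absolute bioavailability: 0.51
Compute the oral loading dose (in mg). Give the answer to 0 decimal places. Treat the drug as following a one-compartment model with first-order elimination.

9295 mg

LD = Css × Vd / F = 27.4 × 173 / 0.51 = 9295 mg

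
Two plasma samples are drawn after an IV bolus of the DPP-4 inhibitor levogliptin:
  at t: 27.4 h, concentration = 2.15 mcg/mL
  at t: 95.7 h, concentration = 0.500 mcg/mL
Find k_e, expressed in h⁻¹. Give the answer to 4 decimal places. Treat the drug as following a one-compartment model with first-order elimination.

k = ln(C₁/C₂) / (t₂ − t₁) = ln(2.15/0.500) / (95.7 − 27.4)
  = 1.459 / 68.30 = 0.02136 h⁻¹

0.0214 h⁻¹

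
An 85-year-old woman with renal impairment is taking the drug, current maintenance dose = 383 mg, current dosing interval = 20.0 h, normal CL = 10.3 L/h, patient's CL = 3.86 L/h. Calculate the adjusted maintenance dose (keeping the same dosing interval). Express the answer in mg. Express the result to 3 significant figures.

To keep the same average steady-state level, dosing rate must scale with clearance.
CL ratio = 3.86 / 10.3 = 0.3748
New dose (same interval) = 383 × 0.3748 = 143.5 mg

144 mg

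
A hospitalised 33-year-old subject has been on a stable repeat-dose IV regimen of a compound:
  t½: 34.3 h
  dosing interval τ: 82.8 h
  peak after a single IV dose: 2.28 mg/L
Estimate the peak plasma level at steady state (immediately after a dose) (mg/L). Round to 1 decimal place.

k = ln2 / t½ = 0.693147 / 34.3 = 0.02021 h⁻¹
e^(−kτ) = e^(−0.02021 × 82.8) = 0.1876
Accumulation ratio R = 1 / (1 − e^(−kτ)) = 1 / (1 − 0.1876) = 1.231
Steady-state peak = C₀ × R = 2.28 × 1.231 = 2.807 mg/L

2.8 mg/L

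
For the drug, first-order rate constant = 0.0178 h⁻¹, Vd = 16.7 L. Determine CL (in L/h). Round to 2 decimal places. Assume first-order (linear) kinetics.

CL = k × Vd = 0.0178 × 16.7 = 0.2973 L/h

0.30 L/h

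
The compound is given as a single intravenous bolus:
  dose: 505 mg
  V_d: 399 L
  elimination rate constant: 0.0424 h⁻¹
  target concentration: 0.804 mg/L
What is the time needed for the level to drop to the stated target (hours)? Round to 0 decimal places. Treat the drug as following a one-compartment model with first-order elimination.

C₀ = Dose / Vd = 505.0 / 399 = 1.266 mg/L
t = ln(C₀ / C) / k = ln(1.266 / 0.804) / 0.04240
  = ln(1.575) / 0.04240 = 0.4543 / 0.04240 = 10.71 h

11 h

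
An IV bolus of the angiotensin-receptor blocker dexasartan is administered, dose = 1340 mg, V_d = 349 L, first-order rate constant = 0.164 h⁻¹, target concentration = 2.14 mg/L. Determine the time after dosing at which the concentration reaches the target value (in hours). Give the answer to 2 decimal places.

3.56 h

C₀ = Dose / Vd = 1340 / 349 = 3.840 mg/L
t = ln(C₀ / C) / k = ln(3.840 / 2.14) / 0.1640
  = ln(1.794) / 0.1640 = 0.5844 / 0.1640 = 3.563 h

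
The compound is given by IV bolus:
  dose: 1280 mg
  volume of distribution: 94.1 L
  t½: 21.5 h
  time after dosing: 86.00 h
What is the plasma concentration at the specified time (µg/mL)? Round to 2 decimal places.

C₀ = Dose / Vd = 1280 / 94.1 = 13.60 mg/L
k = ln2 / t½ = 0.693147 / 21.5 = 0.03224 h⁻¹
t / t½ = 86.00 / 21.5 = 4 half-lives
C = C₀ × (1/2)^4 = 13.60 × 0.06250 = 0.8500 mg/L
(0.8500 mg/L = 0.8500 µg/mL)

0.85 µg/mL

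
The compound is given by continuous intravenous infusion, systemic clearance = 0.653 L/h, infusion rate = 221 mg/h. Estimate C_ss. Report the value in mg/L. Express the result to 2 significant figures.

At steady state Css = R₀ / CL = 221 / 0.6530 = 338.4 mg/L

340 mg/L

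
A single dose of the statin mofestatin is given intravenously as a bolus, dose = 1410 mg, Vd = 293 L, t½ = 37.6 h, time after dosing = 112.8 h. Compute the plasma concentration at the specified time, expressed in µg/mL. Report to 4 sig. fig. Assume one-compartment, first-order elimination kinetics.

C₀ = Dose / Vd = 1410 / 293 = 4.812 mg/L
k = ln2 / t½ = 0.693147 / 37.6 = 0.01843 h⁻¹
t / t½ = 112.8 / 37.6 = 3 half-lives
C = C₀ × (1/2)^3 = 4.812 × 0.1250 = 0.6015 mg/L
(0.6015 mg/L = 0.6015 µg/mL)

0.6015 µg/mL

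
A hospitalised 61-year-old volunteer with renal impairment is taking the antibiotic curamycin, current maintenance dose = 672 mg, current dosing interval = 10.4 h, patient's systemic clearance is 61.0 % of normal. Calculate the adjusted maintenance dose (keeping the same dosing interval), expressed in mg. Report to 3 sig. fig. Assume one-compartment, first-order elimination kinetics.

To keep the same average steady-state level, dosing rate must scale with clearance.
CL ratio = 61.0 / 100 = 0.6100
New dose (same interval) = 672 × 0.6100 = 409.9 mg

410 mg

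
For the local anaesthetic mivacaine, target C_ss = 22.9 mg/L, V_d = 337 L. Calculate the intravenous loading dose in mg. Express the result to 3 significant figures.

7720 mg

LD = Css × Vd = 22.9 × 337 = 7717 mg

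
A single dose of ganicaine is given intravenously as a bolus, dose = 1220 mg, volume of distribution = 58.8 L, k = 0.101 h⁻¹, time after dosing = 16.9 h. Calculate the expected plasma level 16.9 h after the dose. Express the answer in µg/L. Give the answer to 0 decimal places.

3764 µg/L

C₀ = Dose / Vd = 1220 / 58.8 = 20.75 mg/L
C = C₀ · e^(−k·t) = 20.75 × e^(−0.1010 × 16.9)
  = 20.75 × 0.1814 = 3.764 mg/L
Convert: 3.764 mg/L × 1000 = 3764 µg/L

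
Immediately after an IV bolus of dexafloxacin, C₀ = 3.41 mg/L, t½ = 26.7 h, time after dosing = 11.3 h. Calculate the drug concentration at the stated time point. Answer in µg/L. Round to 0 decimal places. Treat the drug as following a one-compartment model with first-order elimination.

k = ln2 / t½ = 0.693147 / 26.7 = 0.02596 h⁻¹
C = C₀ · e^(−k·t) = 3.410 × e^(−0.02596 × 11.3)
  = 3.410 × 0.7458 = 2.543 mg/L
Convert: 2.543 mg/L × 1000 = 2543 µg/L

2543 µg/L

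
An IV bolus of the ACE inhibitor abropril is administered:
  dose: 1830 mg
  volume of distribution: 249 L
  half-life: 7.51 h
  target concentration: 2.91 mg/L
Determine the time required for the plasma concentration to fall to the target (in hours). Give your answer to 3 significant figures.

C₀ = Dose / Vd = 1830 / 249 = 7.349 mg/L
k = ln2 / t½ = 0.693147 / 7.51 = 0.09230 h⁻¹
t = ln(C₀ / C) / k = ln(7.349 / 2.91) / 0.09230
  = ln(2.525) / 0.09230 = 0.9262 / 0.09230 = 10.03 h

10.0 h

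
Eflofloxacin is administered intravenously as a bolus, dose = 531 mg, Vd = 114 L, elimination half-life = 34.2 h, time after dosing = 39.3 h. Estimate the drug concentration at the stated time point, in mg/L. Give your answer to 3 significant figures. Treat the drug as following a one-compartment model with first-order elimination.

C₀ = Dose / Vd = 531.0 / 114 = 4.658 mg/L
k = ln2 / t½ = 0.693147 / 34.2 = 0.02027 h⁻¹
C = C₀ · e^(−k·t) = 4.658 × e^(−0.02027 × 39.3)
  = 4.658 × 0.4509 = 2.100 mg/L

2.10 mg/L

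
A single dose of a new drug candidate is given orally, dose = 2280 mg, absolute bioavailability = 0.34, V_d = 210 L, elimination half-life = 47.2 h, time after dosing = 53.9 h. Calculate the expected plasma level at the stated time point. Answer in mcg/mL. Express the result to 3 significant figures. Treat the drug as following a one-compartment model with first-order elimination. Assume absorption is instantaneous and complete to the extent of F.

Amount reaching circulation = F × Dose = 0.34 × 2280 = 775.2 mg
C₀ = F·Dose / Vd = 775.2 / 210 = 3.691 mg/L
k = ln2 / t½ = 0.693147 / 47.2 = 0.01469 h⁻¹
C = C₀ · e^(−k·t) = 3.691 × e^(−0.01469 × 53.9)
  = 3.691 × 0.4530 = 1.672 mg/L
(1.672 mg/L = 1.672 mcg/mL)

1.67 mcg/mL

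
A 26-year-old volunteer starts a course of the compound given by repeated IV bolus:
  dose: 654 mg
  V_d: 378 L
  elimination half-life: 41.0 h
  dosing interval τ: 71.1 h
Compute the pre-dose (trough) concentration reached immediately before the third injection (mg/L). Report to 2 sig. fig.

0.68 mg/L

C₀ per dose = Dose / Vd = 654 / 378 = 1.730 mg/L
k = ln2 / t½ = 0.693147 / 41.0 = 0.01691 h⁻¹
Fraction remaining after one interval: r = e^(−kτ) = e^(−0.01691 × 71.1) = 0.3005
Before dose 3, 2 doses have been given (aged 1τ, 2τ).
C_trough = C₀ × (r + r²) = 1.730 × (0.3005 + 0.09030) = 0.6761 mg/L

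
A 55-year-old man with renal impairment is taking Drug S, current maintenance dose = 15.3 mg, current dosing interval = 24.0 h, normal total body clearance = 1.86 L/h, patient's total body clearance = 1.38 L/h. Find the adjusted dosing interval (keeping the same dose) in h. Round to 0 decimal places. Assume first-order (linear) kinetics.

To keep the same average steady-state level, dosing rate must scale with clearance.
CL ratio = 1.38 / 1.86 = 0.7419
New interval (same dose) = 24.0 / 0.7419 = 32.35 h

32 h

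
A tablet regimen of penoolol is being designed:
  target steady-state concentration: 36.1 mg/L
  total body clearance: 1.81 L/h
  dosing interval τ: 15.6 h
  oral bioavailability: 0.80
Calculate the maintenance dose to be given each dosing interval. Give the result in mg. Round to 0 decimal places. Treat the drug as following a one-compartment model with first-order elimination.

1274 mg

At steady state, F × (Dose/τ) = Css × CL.
Dose = Css × CL × τ / F = 36.1 × 1.810 × 15.6 / 0.80 = 1274 mg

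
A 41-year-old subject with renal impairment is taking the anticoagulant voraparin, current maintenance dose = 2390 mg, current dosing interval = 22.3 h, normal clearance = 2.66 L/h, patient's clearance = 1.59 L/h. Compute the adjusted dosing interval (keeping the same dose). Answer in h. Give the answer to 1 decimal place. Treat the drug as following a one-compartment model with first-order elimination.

To keep the same average steady-state level, dosing rate must scale with clearance.
CL ratio = 1.59 / 2.66 = 0.5977
New interval (same dose) = 22.3 / 0.5977 = 37.31 h

37.3 h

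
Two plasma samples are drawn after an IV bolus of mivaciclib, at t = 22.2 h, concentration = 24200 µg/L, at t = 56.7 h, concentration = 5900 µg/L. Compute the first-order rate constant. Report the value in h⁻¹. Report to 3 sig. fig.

0.0409 h⁻¹

k = ln(C₁/C₂) / (t₂ − t₁) = ln(24200/5900) / (56.7 − 22.2)
  = 1.411 / 34.50 = 0.04090 h⁻¹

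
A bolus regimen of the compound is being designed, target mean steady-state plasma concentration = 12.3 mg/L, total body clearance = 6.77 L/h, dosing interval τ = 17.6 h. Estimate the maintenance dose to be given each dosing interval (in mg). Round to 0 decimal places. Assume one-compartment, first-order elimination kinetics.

1466 mg

At steady state, Dose/τ = Css × CL.
Dose = Css × CL × τ = 12.3 × 6.770 × 17.6 = 1466 mg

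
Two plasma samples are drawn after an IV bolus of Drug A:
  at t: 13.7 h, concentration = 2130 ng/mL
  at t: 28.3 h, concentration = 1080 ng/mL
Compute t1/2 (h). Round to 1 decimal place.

k = ln(C₁/C₂) / (t₂ − t₁) = ln(2130/1080) / (28.3 − 13.7)
  = 0.6792 / 14.60 = 0.04652 h⁻¹
t½ = ln2 / k = 0.693147 / 0.04652 = 14.90 h

14.9 h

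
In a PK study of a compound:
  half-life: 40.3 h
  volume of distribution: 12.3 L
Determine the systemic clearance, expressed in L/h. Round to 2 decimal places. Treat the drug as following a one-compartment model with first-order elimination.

k = ln2 / t½ = 0.693147 / 40.3 = 0.01720 h⁻¹
CL = k × Vd = 0.01720 × 12.3 = 0.2116 L/h

0.21 L/h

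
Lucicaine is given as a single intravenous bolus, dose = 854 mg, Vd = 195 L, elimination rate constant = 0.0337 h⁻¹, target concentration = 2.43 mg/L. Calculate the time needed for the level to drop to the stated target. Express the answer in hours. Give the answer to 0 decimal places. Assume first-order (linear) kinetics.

C₀ = Dose / Vd = 854.0 / 195 = 4.379 mg/L
t = ln(C₀ / C) / k = ln(4.379 / 2.43) / 0.03370
  = ln(1.802) / 0.03370 = 0.5889 / 0.03370 = 17.47 h

17 h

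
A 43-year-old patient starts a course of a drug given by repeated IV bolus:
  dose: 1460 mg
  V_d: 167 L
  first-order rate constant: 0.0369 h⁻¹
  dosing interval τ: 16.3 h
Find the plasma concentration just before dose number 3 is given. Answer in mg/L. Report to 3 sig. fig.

7.42 mg/L

C₀ per dose = Dose / Vd = 1460 / 167 = 8.743 mg/L
Fraction remaining after one interval: r = e^(−kτ) = e^(−0.03690 × 16.3) = 0.5480
Before dose 3, 2 doses have been given (aged 1τ, 2τ).
C_trough = C₀ × (r + r²) = 8.743 × (0.5480 + 0.3003) = 7.417 mg/L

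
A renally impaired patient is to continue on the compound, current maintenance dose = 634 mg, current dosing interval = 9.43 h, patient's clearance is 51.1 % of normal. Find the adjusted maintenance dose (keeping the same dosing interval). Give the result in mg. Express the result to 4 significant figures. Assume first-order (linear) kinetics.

To keep the same average steady-state level, dosing rate must scale with clearance.
CL ratio = 51.1 / 100 = 0.5110
New dose (same interval) = 634 × 0.5110 = 324.0 mg

324.0 mg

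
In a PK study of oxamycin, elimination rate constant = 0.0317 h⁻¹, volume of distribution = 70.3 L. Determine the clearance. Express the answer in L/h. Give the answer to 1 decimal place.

CL = k × Vd = 0.0317 × 70.3 = 2.229 L/h

2.2 L/h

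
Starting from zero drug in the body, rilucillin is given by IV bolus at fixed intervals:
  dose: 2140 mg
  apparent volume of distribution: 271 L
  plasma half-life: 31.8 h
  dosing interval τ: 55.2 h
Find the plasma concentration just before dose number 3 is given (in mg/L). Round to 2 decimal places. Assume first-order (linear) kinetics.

C₀ per dose = Dose / Vd = 2140 / 271 = 7.897 mg/L
k = ln2 / t½ = 0.693147 / 31.8 = 0.02180 h⁻¹
Fraction remaining after one interval: r = e^(−kτ) = e^(−0.02180 × 55.2) = 0.3002
Before dose 3, 2 doses have been given (aged 1τ, 2τ).
C_trough = C₀ × (r + r²) = 7.897 × (0.3002 + 0.09012) = 3.082 mg/L

3.08 mg/L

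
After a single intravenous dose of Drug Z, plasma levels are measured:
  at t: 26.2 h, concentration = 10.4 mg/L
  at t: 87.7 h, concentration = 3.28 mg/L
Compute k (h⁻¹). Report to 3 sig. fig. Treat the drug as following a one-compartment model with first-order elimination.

0.0188 h⁻¹

k = ln(C₁/C₂) / (t₂ − t₁) = ln(10.4/3.28) / (87.7 − 26.2)
  = 1.154 / 61.50 = 0.01876 h⁻¹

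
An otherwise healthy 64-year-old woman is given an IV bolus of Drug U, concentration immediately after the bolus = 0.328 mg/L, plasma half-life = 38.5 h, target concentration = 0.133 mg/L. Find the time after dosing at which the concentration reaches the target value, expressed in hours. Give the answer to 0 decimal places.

k = ln2 / t½ = 0.693147 / 38.5 = 0.01800 h⁻¹
t = ln(C₀ / C) / k = ln(0.3280 / 0.133) / 0.01800
  = ln(2.466) / 0.01800 = 0.9026 / 0.01800 = 50.14 h

50 h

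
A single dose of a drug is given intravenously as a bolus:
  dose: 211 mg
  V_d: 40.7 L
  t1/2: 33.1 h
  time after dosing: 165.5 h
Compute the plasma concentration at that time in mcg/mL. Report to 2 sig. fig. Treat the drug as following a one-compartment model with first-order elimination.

0.16 mcg/mL

C₀ = Dose / Vd = 211.0 / 40.7 = 5.184 mg/L
k = ln2 / t½ = 0.693147 / 33.1 = 0.02094 h⁻¹
t / t½ = 165.5 / 33.1 = 5 half-lives
C = C₀ × (1/2)^5 = 5.184 × 0.03125 = 0.1620 mg/L
(0.1620 mg/L = 0.1620 mcg/mL)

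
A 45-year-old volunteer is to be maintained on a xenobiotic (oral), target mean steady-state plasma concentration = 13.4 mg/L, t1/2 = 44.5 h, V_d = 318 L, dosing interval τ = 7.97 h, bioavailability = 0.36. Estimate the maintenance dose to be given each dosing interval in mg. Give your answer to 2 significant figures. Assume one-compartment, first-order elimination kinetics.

1500 mg

k = ln2 / t½ = 0.693147 / 44.5 = 0.01558 h⁻¹
CL = k × Vd = 0.01558 × 318 = 4.954 L/h
At steady state, F × (Dose/τ) = Css × CL.
Dose = Css × CL × τ / F = 13.4 × 4.954 × 7.97 / 0.36 = 1470 mg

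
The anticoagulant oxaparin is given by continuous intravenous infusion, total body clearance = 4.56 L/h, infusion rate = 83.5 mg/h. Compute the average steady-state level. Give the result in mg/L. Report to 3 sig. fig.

At steady state Css = R₀ / CL = 83.5 / 4.560 = 18.31 mg/L

18.3 mg/L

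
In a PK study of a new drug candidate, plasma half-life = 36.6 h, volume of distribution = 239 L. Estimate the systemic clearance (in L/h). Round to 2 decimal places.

k = ln2 / t½ = 0.693147 / 36.6 = 0.01894 h⁻¹
CL = k × Vd = 0.01894 × 239 = 4.527 L/h

4.53 L/h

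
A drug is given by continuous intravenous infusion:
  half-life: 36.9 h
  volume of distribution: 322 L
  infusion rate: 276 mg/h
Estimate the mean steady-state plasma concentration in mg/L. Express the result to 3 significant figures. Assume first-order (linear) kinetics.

k = ln2 / t½ = 0.693147 / 36.9 = 0.01878 h⁻¹
CL = k × Vd = 0.01878 × 322 = 6.047 L/h
At steady state Css = R₀ / CL = 276 / 6.047 = 45.64 mg/L

45.6 mg/L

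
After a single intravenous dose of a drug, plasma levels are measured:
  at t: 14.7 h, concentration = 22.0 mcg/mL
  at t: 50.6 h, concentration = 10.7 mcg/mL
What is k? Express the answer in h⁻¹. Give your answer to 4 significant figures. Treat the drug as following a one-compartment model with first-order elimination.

0.02008 h⁻¹

k = ln(C₁/C₂) / (t₂ − t₁) = ln(22.0/10.7) / (50.6 − 14.7)
  = 0.7208 / 35.90 = 0.02008 h⁻¹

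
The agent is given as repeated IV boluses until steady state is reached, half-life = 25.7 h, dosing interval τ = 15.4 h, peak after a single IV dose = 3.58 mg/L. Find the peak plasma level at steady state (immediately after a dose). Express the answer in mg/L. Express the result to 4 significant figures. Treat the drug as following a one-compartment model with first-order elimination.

10.53 mg/L

k = ln2 / t½ = 0.693147 / 25.7 = 0.02697 h⁻¹
e^(−kτ) = e^(−0.02697 × 15.4) = 0.6601
Accumulation ratio R = 1 / (1 − e^(−kτ)) = 1 / (1 − 0.6601) = 2.942
Steady-state peak = C₀ × R = 3.58 × 2.942 = 10.53 mg/L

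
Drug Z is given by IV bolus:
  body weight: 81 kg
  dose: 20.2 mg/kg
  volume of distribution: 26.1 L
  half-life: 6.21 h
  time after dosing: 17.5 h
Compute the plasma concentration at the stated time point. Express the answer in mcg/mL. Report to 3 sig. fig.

Total dose = 20.2 × 81 = 1636 mg
C₀ = Dose / Vd = 1636 / 26.1 = 62.68 mg/L
k = ln2 / t½ = 0.693147 / 6.21 = 0.1116 h⁻¹
C = C₀ · e^(−k·t) = 62.68 × e^(−0.1116 × 17.5)
  = 62.68 × 0.1418 = 8.888 mg/L
(8.888 mg/L = 8.888 mcg/mL)

8.89 mcg/mL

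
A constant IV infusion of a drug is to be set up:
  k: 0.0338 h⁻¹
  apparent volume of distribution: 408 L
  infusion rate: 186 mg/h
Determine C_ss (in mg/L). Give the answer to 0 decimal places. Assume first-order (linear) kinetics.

13 mg/L

CL = k × Vd = 0.03380 × 408 = 13.79 L/h
At steady state Css = R₀ / CL = 186 / 13.79 = 13.49 mg/L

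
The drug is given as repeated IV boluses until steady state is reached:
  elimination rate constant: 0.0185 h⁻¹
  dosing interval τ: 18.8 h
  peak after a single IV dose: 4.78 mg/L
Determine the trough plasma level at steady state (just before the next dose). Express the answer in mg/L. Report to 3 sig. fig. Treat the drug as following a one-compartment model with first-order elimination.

e^(−kτ) = e^(−0.01850 × 18.8) = 0.7062
Accumulation ratio R = 1 / (1 − e^(−kτ)) = 1 / (1 − 0.7062) = 3.404
Steady-state trough = C₀ × R × e^(−kτ) = 4.78 × 3.404 × 0.7062 = 11.49 mg/L

11.5 mg/L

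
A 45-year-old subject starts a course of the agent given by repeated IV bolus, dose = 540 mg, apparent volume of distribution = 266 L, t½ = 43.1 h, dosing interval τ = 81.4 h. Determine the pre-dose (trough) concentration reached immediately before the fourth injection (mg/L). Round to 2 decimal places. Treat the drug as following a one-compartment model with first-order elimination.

0.74 mg/L

C₀ per dose = Dose / Vd = 540 / 266 = 2.030 mg/L
k = ln2 / t½ = 0.693147 / 43.1 = 0.01608 h⁻¹
Fraction remaining after one interval: r = e^(−kτ) = e^(−0.01608 × 81.4) = 0.2701
Before dose 4, 3 doses have been given (aged 1τ, 2τ, 3τ).
C_trough = C₀ × (r + r² + … + r^3) = C₀ × r(1−r^3)/(1−r)
        = 2.030 × 0.2701 × (1 − 0.01970) / (1 − 0.2701) = 0.7364 mg/L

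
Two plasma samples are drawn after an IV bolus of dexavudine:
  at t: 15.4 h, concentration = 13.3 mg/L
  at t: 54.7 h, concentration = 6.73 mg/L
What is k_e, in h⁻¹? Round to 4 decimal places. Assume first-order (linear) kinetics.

k = ln(C₁/C₂) / (t₂ − t₁) = ln(13.3/6.73) / (54.7 − 15.4)
  = 0.6812 / 39.30 = 0.01733 h⁻¹

0.0173 h⁻¹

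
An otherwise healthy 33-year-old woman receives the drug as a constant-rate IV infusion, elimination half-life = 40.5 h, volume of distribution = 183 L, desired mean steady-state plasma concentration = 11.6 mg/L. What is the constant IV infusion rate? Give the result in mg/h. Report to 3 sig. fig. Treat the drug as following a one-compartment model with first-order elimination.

36.3 mg/h

k = ln2 / t½ = 0.693147 / 40.5 = 0.01711 h⁻¹
CL = k × Vd = 0.01711 × 183 = 3.131 L/h
At steady state, infusion rate R₀ = Css × CL = 11.6 × 3.131 = 36.32 mg/h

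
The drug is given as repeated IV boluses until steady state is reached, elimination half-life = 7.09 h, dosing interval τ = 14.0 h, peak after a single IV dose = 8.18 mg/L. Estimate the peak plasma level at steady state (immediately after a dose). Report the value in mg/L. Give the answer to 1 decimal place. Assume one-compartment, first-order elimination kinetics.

k = ln2 / t½ = 0.693147 / 7.09 = 0.09776 h⁻¹
e^(−kτ) = e^(−0.09776 × 14.0) = 0.2545
Accumulation ratio R = 1 / (1 − e^(−kτ)) = 1 / (1 − 0.2545) = 1.341
Steady-state peak = C₀ × R = 8.18 × 1.341 = 10.97 mg/L

11.0 mg/L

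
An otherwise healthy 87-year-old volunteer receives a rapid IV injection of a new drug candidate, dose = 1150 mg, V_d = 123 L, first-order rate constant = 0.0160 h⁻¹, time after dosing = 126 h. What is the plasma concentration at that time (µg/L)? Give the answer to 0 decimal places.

C₀ = Dose / Vd = 1150 / 123 = 9.350 mg/L
C = C₀ · e^(−k·t) = 9.350 × e^(−0.01600 × 126)
  = 9.350 × 0.1332 = 1.245 mg/L
Convert: 1.245 mg/L × 1000 = 1245 µg/L

1245 µg/L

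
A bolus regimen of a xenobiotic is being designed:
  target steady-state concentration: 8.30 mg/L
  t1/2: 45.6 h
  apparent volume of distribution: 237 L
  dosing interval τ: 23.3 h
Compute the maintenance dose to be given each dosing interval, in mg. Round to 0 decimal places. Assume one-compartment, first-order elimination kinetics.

k = ln2 / t½ = 0.693147 / 45.6 = 0.01520 h⁻¹
CL = k × Vd = 0.01520 × 237 = 3.602 L/h
At steady state, Dose/τ = Css × CL.
Dose = Css × CL × τ = 8.30 × 3.602 × 23.3 = 696.6 mg

697 mg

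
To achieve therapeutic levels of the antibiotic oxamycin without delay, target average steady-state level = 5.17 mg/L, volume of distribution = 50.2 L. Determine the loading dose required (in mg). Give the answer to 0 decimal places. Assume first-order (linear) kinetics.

260 mg

LD = Css × Vd = 5.17 × 50.2 = 259.5 mg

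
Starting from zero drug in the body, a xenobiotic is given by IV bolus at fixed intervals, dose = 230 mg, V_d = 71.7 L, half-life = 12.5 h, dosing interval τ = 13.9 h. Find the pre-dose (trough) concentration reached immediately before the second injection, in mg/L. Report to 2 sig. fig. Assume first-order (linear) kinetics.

1.5 mg/L

C₀ per dose = Dose / Vd = 230 / 71.7 = 3.208 mg/L
k = ln2 / t½ = 0.693147 / 12.5 = 0.05545 h⁻¹
Fraction remaining after one interval: r = e^(−kτ) = e^(−0.05545 × 13.9) = 0.4627
Before dose 2, 1 dose has been given (aged 1τ).
C_trough = C₀ × r = 3.208 × 0.4627 = 1.484 mg/L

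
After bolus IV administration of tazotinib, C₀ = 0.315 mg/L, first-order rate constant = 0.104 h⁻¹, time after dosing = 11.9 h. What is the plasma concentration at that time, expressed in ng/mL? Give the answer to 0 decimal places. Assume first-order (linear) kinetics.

91 ng/mL

C = C₀ · e^(−k·t) = 0.3150 × e^(−0.1040 × 11.9)
  = 0.3150 × 0.2901 = 0.09138 mg/L
Convert: 0.09138 mg/L × 1000 = 91.38 ng/mL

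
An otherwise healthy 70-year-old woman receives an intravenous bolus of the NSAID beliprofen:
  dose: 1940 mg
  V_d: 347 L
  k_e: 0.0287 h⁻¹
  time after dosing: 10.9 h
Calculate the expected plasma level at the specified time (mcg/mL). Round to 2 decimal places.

4.09 mcg/mL

C₀ = Dose / Vd = 1940 / 347 = 5.591 mg/L
C = C₀ · e^(−k·t) = 5.591 × e^(−0.02870 × 10.9)
  = 5.591 × 0.7314 = 4.089 mg/L
(4.089 mg/L = 4.089 mcg/mL)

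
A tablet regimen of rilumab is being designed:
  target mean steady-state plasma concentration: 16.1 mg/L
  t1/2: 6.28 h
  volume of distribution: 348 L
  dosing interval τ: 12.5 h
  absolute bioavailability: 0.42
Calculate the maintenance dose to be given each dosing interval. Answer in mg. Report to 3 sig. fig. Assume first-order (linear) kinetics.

18400 mg

k = ln2 / t½ = 0.693147 / 6.28 = 0.1104 h⁻¹
CL = k × Vd = 0.1104 × 348 = 38.42 L/h
At steady state, F × (Dose/τ) = Css × CL.
Dose = Css × CL × τ / F = 16.1 × 38.42 × 12.5 / 0.42 = 18410 mg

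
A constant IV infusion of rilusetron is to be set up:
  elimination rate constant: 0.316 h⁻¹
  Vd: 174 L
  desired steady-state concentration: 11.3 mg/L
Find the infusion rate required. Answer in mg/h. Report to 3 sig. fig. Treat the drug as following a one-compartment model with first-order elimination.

621 mg/h

CL = k × Vd = 0.3160 × 174 = 54.98 L/h
At steady state, infusion rate R₀ = Css × CL = 11.3 × 54.98 = 621.3 mg/h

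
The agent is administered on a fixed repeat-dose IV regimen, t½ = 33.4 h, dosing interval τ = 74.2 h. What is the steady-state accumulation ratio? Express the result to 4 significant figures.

k = ln2 / t½ = 0.693147 / 33.4 = 0.02075 h⁻¹
e^(−kτ) = e^(−0.02075 × 74.2) = 0.2145
Accumulation ratio R = 1 / (1 − e^(−kτ)) = 1 / (1 − 0.2145) = 1.273

1.273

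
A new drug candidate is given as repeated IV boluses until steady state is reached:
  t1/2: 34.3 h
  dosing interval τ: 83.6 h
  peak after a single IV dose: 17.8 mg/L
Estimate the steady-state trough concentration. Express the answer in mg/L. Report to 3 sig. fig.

4.03 mg/L

k = ln2 / t½ = 0.693147 / 34.3 = 0.02021 h⁻¹
e^(−kτ) = e^(−0.02021 × 83.6) = 0.1846
Accumulation ratio R = 1 / (1 − e^(−kτ)) = 1 / (1 − 0.1846) = 1.226
Steady-state trough = C₀ × R × e^(−kτ) = 17.8 × 1.226 × 0.1846 = 4.028 mg/L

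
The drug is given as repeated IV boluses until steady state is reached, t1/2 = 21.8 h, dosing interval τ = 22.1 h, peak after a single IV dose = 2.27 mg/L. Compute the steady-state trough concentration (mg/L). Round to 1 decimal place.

2.2 mg/L

k = ln2 / t½ = 0.693147 / 21.8 = 0.03180 h⁻¹
e^(−kτ) = e^(−0.03180 × 22.1) = 0.4952
Accumulation ratio R = 1 / (1 − e^(−kτ)) = 1 / (1 − 0.4952) = 1.981
Steady-state trough = C₀ × R × e^(−kτ) = 2.27 × 1.981 × 0.4952 = 2.227 mg/L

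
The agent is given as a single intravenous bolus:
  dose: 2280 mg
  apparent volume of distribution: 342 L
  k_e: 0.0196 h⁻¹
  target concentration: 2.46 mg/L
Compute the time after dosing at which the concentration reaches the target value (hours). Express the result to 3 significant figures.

50.9 h

C₀ = Dose / Vd = 2280 / 342 = 6.667 mg/L
t = ln(C₀ / C) / k = ln(6.667 / 2.46) / 0.01960
  = ln(2.710) / 0.01960 = 0.9969 / 0.01960 = 50.86 h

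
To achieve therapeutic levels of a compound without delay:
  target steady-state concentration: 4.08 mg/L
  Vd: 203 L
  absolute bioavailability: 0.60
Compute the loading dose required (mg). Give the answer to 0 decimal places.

LD = Css × Vd / F = 4.08 × 203 / 0.60 = 1380 mg

1380 mg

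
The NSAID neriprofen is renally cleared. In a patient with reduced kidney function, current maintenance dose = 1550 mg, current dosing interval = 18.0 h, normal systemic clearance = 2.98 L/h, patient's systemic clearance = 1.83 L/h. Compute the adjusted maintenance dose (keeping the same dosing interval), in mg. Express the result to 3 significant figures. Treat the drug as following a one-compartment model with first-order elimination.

952 mg

To keep the same average steady-state level, dosing rate must scale with clearance.
CL ratio = 1.83 / 2.98 = 0.6141
New dose (same interval) = 1550 × 0.6141 = 951.9 mg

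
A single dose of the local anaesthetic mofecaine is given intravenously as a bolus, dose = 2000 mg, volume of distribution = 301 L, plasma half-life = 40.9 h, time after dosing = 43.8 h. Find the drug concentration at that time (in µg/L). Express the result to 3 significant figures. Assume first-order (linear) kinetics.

C₀ = Dose / Vd = 2000 / 301 = 6.645 mg/L
k = ln2 / t½ = 0.693147 / 40.9 = 0.01695 h⁻¹
C = C₀ · e^(−k·t) = 6.645 × e^(−0.01695 × 43.8)
  = 6.645 × 0.4760 = 3.163 mg/L
Convert: 3.163 mg/L × 1000 = 3163 µg/L

3160 µg/L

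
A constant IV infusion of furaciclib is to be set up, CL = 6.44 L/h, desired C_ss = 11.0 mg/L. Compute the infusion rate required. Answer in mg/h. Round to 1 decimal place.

70.8 mg/h

At steady state, infusion rate R₀ = Css × CL = 11.0 × 6.440 = 70.84 mg/h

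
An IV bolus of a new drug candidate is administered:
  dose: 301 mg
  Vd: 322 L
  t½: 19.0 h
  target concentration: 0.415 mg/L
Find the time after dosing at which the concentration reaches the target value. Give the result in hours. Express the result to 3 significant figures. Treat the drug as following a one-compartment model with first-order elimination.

22.3 h

C₀ = Dose / Vd = 301.0 / 322 = 0.9348 mg/L
k = ln2 / t½ = 0.693147 / 19.0 = 0.03648 h⁻¹
t = ln(C₀ / C) / k = ln(0.9348 / 0.415) / 0.03648
  = ln(2.253) / 0.03648 = 0.8123 / 0.03648 = 22.27 h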